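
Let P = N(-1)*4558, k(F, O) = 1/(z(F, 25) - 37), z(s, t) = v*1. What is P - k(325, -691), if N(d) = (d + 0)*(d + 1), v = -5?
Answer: 1/42 ≈ 0.023810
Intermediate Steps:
z(s, t) = -5 (z(s, t) = -5*1 = -5)
N(d) = d*(1 + d)
k(F, O) = -1/42 (k(F, O) = 1/(-5 - 37) = 1/(-42) = -1/42)
P = 0 (P = -(1 - 1)*4558 = -1*0*4558 = 0*4558 = 0)
P - k(325, -691) = 0 - 1*(-1/42) = 0 + 1/42 = 1/42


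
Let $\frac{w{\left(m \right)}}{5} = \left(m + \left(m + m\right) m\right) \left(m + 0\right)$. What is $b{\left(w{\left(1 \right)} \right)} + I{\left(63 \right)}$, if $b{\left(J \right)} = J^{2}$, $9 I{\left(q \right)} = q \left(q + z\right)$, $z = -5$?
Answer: $631$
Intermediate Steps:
$I{\left(q \right)} = \frac{q \left(-5 + q\right)}{9}$ ($I{\left(q \right)} = \frac{q \left(q - 5\right)}{9} = \frac{q \left(-5 + q\right)}{9}$)
$w{\left(m \right)} = 5 m \left(m + 2 m^{2}\right)$ ($w{\left(m \right)} = 5 \left(m + \left(m + m\right) m\right) \left(m + 0\right) = 5 \left(m + 2 m m\right) m = 5 \left(m + 2 m^{2}\right) m = 5 m \left(m + 2 m^{2}\right)$)
$b{\left(w{\left(1 \right)} \right)} + I{\left(63 \right)} = \left(1^{2} \left(5 + 10 \cdot 1\right)\right)^{2} + \frac{1}{9} \cdot 63 \left(-5 + 63\right) = \left(1 \left(5 + 10\right)\right)^{2} + \frac{1}{9} \cdot 63 \cdot 58 = \left(1 \cdot 15\right)^{2} + 406 = 15^{2} + 406 = 225 + 406 = 631$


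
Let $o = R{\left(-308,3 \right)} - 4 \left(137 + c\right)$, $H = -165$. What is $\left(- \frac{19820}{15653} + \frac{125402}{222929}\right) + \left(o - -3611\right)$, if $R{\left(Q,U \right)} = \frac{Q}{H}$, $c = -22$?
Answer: $\frac{164992451647531}{52342614555} \approx 3152.2$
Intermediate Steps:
$R{\left(Q,U \right)} = - \frac{Q}{165}$ ($R{\left(Q,U \right)} = \frac{Q}{-165} = Q \left(- \frac{1}{165}\right) = - \frac{Q}{165}$)
$o = - \frac{6872}{15}$ ($o = \left(- \frac{1}{165}\right) \left(-308\right) - 4 \left(137 - 22\right) = \frac{28}{15} - 4 \cdot 115 = \frac{28}{15} - 460 = - \frac{6872}{15} \approx -458.13$)
$\left(- \frac{19820}{15653} + \frac{125402}{222929}\right) + \left(o - -3611\right) = \left(- \frac{19820}{15653} + \frac{125402}{222929}\right) - - \frac{47293}{15} = \left(\left(-19820\right) \frac{1}{15653} + 125402 \cdot \frac{1}{222929}\right) + \left(- \frac{6872}{15} + 3611\right) = \left(- \frac{19820}{15653} + \frac{125402}{222929}\right) + \frac{47293}{15} = - \frac{2455535274}{3489507637} + \frac{47293}{15} = \frac{164992451647531}{52342614555}$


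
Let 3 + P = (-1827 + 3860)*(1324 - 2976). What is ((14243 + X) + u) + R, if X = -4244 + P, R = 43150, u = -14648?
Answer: -3320018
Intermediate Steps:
P = -3358519 (P = -3 + (-1827 + 3860)*(1324 - 2976) = -3 + 2033*(-1652) = -3 - 3358516 = -3358519)
X = -3362763 (X = -4244 - 3358519 = -3362763)
((14243 + X) + u) + R = ((14243 - 3362763) - 14648) + 43150 = (-3348520 - 14648) + 43150 = -3363168 + 43150 = -3320018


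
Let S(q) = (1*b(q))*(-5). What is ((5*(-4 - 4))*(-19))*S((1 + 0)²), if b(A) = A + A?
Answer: -7600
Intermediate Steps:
b(A) = 2*A
S(q) = -10*q (S(q) = (1*(2*q))*(-5) = (2*q)*(-5) = -10*q)
((5*(-4 - 4))*(-19))*S((1 + 0)²) = ((5*(-4 - 4))*(-19))*(-10*(1 + 0)²) = ((5*(-8))*(-19))*(-10*1²) = (-40*(-19))*(-10*1) = 760*(-10) = -7600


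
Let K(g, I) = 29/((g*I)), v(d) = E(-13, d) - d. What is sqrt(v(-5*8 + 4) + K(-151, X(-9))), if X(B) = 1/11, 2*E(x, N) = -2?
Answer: sqrt(749866)/151 ≈ 5.7348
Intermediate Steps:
E(x, N) = -1 (E(x, N) = (1/2)*(-2) = -1)
X(B) = 1/11
v(d) = -1 - d
K(g, I) = 29/(I*g) (K(g, I) = 29/((I*g)) = 29*(1/(I*g)) = 29/(I*g))
sqrt(v(-5*8 + 4) + K(-151, X(-9))) = sqrt((-1 - (-5*8 + 4)) + 29/((1/11)*(-151))) = sqrt((-1 - (-40 + 4)) + 29*11*(-1/151)) = sqrt((-1 - 1*(-36)) - 319/151) = sqrt((-1 + 36) - 319/151) = sqrt(35 - 319/151) = sqrt(4966/151) = sqrt(749866)/151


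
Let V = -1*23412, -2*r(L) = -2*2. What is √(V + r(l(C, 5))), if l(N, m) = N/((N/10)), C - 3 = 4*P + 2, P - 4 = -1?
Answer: I*√23410 ≈ 153.0*I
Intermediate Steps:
P = 3 (P = 4 - 1 = 3)
C = 17 (C = 3 + (4*3 + 2) = 3 + (12 + 2) = 3 + 14 = 17)
l(N, m) = 10 (l(N, m) = N/((N*(⅒))) = N/((N/10)) = N*(10/N) = 10)
r(L) = 2 (r(L) = -(-1)*2 = -½*(-4) = 2)
V = -23412
√(V + r(l(C, 5))) = √(-23412 + 2) = √(-23410) = I*√23410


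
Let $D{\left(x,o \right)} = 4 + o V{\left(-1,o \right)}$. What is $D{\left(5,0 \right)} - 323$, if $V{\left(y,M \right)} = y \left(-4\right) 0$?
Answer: $-319$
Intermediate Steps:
$V{\left(y,M \right)} = 0$ ($V{\left(y,M \right)} = - 4 y 0 = 0$)
$D{\left(x,o \right)} = 4$ ($D{\left(x,o \right)} = 4 + o 0 = 4 + 0 = 4$)
$D{\left(5,0 \right)} - 323 = 4 - 323 = -319$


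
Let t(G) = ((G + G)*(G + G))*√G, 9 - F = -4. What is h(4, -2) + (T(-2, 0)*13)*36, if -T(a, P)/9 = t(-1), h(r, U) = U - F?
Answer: -15 - 16848*I ≈ -15.0 - 16848.0*I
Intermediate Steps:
F = 13 (F = 9 - 1*(-4) = 9 + 4 = 13)
h(r, U) = -13 + U (h(r, U) = U - 1*13 = U - 13 = -13 + U)
t(G) = 4*G^(5/2) (t(G) = ((2*G)*(2*G))*√G = (4*G²)*√G = 4*G^(5/2))
T(a, P) = -36*I (T(a, P) = -36*(-1)^(5/2) = -36*I)
h(4, -2) + (T(-2, 0)*13)*36 = (-13 - 2) + (-36*I*13)*36 = -15 - 468*I*36 = -15 - 16848*I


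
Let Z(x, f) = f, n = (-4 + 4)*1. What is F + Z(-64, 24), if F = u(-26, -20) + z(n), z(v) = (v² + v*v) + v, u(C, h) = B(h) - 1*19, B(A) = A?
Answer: -15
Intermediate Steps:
u(C, h) = -19 + h (u(C, h) = h - 1*19 = h - 19 = -19 + h)
n = 0 (n = 0*1 = 0)
z(v) = v + 2*v² (z(v) = (v² + v²) + v = 2*v² + v = v + 2*v²)
F = -39 (F = (-19 - 20) + 0*(1 + 2*0) = -39 + 0*(1 + 0) = -39 + 0*1 = -39 + 0 = -39)
F + Z(-64, 24) = -39 + 24 = -15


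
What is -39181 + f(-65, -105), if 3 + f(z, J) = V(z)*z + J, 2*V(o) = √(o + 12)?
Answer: -39289 - 65*I*√53/2 ≈ -39289.0 - 236.6*I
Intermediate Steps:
V(o) = √(12 + o)/2 (V(o) = √(o + 12)/2 = √(12 + o)/2)
f(z, J) = -3 + J + z*√(12 + z)/2 (f(z, J) = -3 + ((√(12 + z)/2)*z + J) = -3 + (z*√(12 + z)/2 + J) = -3 + (J + z*√(12 + z)/2) = -3 + J + z*√(12 + z)/2)
-39181 + f(-65, -105) = -39181 + (-3 - 105 + (½)*(-65)*√(12 - 65)) = -39181 + (-3 - 105 + (½)*(-65)*√(-53)) = -39181 + (-3 - 105 + (½)*(-65)*(I*√53)) = -39181 + (-3 - 105 - 65*I*√53/2) = -39181 + (-108 - 65*I*√53/2) = -39289 - 65*I*√53/2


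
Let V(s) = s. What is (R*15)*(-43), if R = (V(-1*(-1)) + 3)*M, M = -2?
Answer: 5160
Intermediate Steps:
R = -8 (R = (-1*(-1) + 3)*(-2) = (1 + 3)*(-2) = 4*(-2) = -8)
(R*15)*(-43) = -8*15*(-43) = -120*(-43) = 5160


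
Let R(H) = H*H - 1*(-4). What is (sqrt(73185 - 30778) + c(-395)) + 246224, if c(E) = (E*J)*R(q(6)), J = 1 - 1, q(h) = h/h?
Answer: 246224 + sqrt(42407) ≈ 2.4643e+5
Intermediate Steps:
q(h) = 1
J = 0
R(H) = 4 + H**2 (R(H) = H**2 + 4 = 4 + H**2)
c(E) = 0 (c(E) = (E*0)*(4 + 1**2) = 0*(4 + 1) = 0*5 = 0)
(sqrt(73185 - 30778) + c(-395)) + 246224 = (sqrt(73185 - 30778) + 0) + 246224 = (sqrt(42407) + 0) + 246224 = sqrt(42407) + 246224 = 246224 + sqrt(42407)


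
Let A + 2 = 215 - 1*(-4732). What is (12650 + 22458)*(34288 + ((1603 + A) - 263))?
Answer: 1424436884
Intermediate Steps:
A = 4945 (A = -2 + (215 - 1*(-4732)) = -2 + (215 + 4732) = -2 + 4947 = 4945)
(12650 + 22458)*(34288 + ((1603 + A) - 263)) = (12650 + 22458)*(34288 + ((1603 + 4945) - 263)) = 35108*(34288 + (6548 - 263)) = 35108*(34288 + 6285) = 35108*40573 = 1424436884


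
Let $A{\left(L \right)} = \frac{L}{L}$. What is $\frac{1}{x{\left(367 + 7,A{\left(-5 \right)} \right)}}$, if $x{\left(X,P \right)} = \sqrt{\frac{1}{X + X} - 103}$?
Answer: $- \frac{2 i \sqrt{14407041}}{77043} \approx - 0.098534 i$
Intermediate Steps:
$A{\left(L \right)} = 1$
$x{\left(X,P \right)} = \sqrt{-103 + \frac{1}{2 X}}$ ($x{\left(X,P \right)} = \sqrt{\frac{1}{2 X} - 103} = \sqrt{-103 + \frac{1}{2 X}}$)
$\frac{1}{x{\left(367 + 7,A{\left(-5 \right)} \right)}} = \frac{1}{\frac{1}{2} \sqrt{-412 + \frac{2}{367 + 7}}} = \frac{1}{\frac{1}{2} \sqrt{-412 + \frac{2}{374}}} = \frac{1}{\frac{1}{2} \sqrt{-412 + 2 \cdot \frac{1}{374}}} = \frac{1}{\frac{1}{2} \sqrt{-412 + \frac{1}{187}}} = \frac{1}{\frac{1}{2} \sqrt{- \frac{77043}{187}}} = \frac{1}{\frac{1}{2} \frac{i \sqrt{14407041}}{187}} = \frac{1}{\frac{1}{374} i \sqrt{14407041}} = - \frac{2 i \sqrt{14407041}}{77043}$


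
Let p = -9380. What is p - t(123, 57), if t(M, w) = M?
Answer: -9503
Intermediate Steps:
p - t(123, 57) = -9380 - 1*123 = -9380 - 123 = -9503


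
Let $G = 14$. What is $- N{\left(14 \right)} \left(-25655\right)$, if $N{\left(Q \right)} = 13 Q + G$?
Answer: $5028380$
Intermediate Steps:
$N{\left(Q \right)} = 14 + 13 Q$ ($N{\left(Q \right)} = 13 Q + 14 = 14 + 13 Q$)
$- N{\left(14 \right)} \left(-25655\right) = - (14 + 13 \cdot 14) \left(-25655\right) = - (14 + 182) \left(-25655\right) = \left(-1\right) 196 \left(-25655\right) = \left(-196\right) \left(-25655\right) = 5028380$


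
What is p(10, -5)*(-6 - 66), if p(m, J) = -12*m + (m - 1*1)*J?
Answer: 11880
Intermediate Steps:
p(m, J) = -12*m + J*(-1 + m) (p(m, J) = -12*m + (m - 1)*J = -12*m + (-1 + m)*J = -12*m + J*(-1 + m))
p(10, -5)*(-6 - 66) = (-1*(-5) - 12*10 - 5*10)*(-6 - 66) = (5 - 120 - 50)*(-72) = -165*(-72) = 11880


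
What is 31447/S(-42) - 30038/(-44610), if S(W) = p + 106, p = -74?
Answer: 701905943/713760 ≈ 983.39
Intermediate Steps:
S(W) = 32 (S(W) = -74 + 106 = 32)
31447/S(-42) - 30038/(-44610) = 31447/32 - 30038/(-44610) = 31447*(1/32) - 30038*(-1/44610) = 31447/32 + 15019/22305 = 701905943/713760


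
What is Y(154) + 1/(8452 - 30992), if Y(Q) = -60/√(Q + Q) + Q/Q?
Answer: 22539/22540 - 30*√77/77 ≈ -2.4189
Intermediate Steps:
Y(Q) = 1 - 30*√2/√Q (Y(Q) = -60*√2/(2*√Q) + 1 = -30*√2/√Q + 1 = 1 - 30*√2/√Q)
Y(154) + 1/(8452 - 30992) = (1 - 30*√2/√154) + 1/(8452 - 30992) = (1 - 30*√2*√154/154) + 1/(-22540) = (1 - 30*√77/77) - 1/22540 = 22539/22540 - 30*√77/77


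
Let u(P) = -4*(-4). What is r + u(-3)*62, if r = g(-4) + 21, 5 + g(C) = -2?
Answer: 1006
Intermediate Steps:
g(C) = -7 (g(C) = -5 - 2 = -7)
u(P) = 16
r = 14 (r = -7 + 21 = 14)
r + u(-3)*62 = 14 + 16*62 = 14 + 992 = 1006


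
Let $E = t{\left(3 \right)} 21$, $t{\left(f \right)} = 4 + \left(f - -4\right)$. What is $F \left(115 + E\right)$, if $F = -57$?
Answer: $-19722$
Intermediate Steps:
$t{\left(f \right)} = 8 + f$ ($t{\left(f \right)} = 4 + \left(f + 4\right) = 4 + \left(4 + f\right) = 8 + f$)
$E = 231$ ($E = \left(8 + 3\right) 21 = 11 \cdot 21 = 231$)
$F \left(115 + E\right) = - 57 \left(115 + 231\right) = \left(-57\right) 346 = -19722$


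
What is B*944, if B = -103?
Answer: -97232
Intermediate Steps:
B*944 = -103*944 = -97232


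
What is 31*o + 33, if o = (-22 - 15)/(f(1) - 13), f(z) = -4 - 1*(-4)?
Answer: 1576/13 ≈ 121.23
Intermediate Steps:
f(z) = 0 (f(z) = -4 + 4 = 0)
o = 37/13 (o = (-22 - 15)/(0 - 13) = -37/(-13) = -37*(-1/13) = 37/13 ≈ 2.8462)
31*o + 33 = 31*(37/13) + 33 = 1147/13 + 33 = 1576/13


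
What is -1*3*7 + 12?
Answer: -9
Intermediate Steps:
-1*3*7 + 12 = -3*7 + 12 = -21 + 12 = -9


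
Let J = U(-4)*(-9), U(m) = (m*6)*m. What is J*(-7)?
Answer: 6048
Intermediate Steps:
U(m) = 6*m**2 (U(m) = (6*m)*m = 6*m**2)
J = -864 (J = (6*(-4)**2)*(-9) = (6*16)*(-9) = 96*(-9) = -864)
J*(-7) = -864*(-7) = 6048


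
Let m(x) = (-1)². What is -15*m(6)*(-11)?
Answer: 165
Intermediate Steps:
m(x) = 1
-15*m(6)*(-11) = -15*1*(-11) = -15*(-11) = 165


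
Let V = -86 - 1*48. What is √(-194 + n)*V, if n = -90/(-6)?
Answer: -134*I*√179 ≈ -1792.8*I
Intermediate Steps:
V = -134 (V = -86 - 48 = -134)
n = 15 (n = -90*(-⅙) = 15)
√(-194 + n)*V = √(-194 + 15)*(-134) = √(-179)*(-134) = (I*√179)*(-134) = -134*I*√179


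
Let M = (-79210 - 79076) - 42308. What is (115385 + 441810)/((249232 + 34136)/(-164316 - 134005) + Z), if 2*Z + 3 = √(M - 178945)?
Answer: -1799762580992903/125108773745810 - 9917560502509999*I*√42171/1125978963712290 ≈ -14.386 - 1808.8*I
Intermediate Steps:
M = -200594 (M = -158286 - 42308 = -200594)
Z = -3/2 + 3*I*√42171/2 (Z = -3/2 + √(-200594 - 178945)/2 = -3/2 + √(-379539)/2 = -3/2 + (3*I*√42171)/2 = -3/2 + 3*I*√42171/2 ≈ -1.5 + 308.03*I)
(115385 + 441810)/((249232 + 34136)/(-164316 - 134005) + Z) = (115385 + 441810)/((249232 + 34136)/(-164316 - 134005) + (-3/2 + 3*I*√42171/2)) = 557195/(283368/(-298321) + (-3/2 + 3*I*√42171/2)) = 557195/(283368*(-1/298321) + (-3/2 + 3*I*√42171/2)) = 557195/(-283368/298321 + (-3/2 + 3*I*√42171/2)) = 557195/(-1461699/596642 + 3*I*√42171/2)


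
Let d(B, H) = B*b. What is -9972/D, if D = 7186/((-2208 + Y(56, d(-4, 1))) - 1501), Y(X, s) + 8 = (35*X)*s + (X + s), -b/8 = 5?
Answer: -1546153614/3593 ≈ -4.3032e+5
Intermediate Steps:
b = -40 (b = -8*5 = -40)
d(B, H) = -40*B (d(B, H) = B*(-40) = -40*B)
Y(X, s) = -8 + X + s + 35*X*s (Y(X, s) = -8 + ((35*X)*s + (X + s)) = -8 + (35*X*s + (X + s)) = -8 + (X + s + 35*X*s) = -8 + X + s + 35*X*s)
D = 7186/310099 (D = 7186/((-2208 + (-8 + 56 - 40*(-4) + 35*56*(-40*(-4)))) - 1501) = 7186/((-2208 + (-8 + 56 + 160 + 35*56*160)) - 1501) = 7186/((-2208 + (-8 + 56 + 160 + 313600)) - 1501) = 7186/((-2208 + 313808) - 1501) = 7186/(311600 - 1501) = 7186/310099 ≈ 0.023173)
-9972/D = -9972/7186/310099 = -9972*310099/7186 = -1546153614/3593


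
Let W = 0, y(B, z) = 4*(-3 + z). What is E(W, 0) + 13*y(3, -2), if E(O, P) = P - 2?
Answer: -262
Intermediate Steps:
y(B, z) = -12 + 4*z
E(O, P) = -2 + P
E(W, 0) + 13*y(3, -2) = (-2 + 0) + 13*(-12 + 4*(-2)) = -2 + 13*(-12 - 8) = -2 + 13*(-20) = -2 - 260 = -262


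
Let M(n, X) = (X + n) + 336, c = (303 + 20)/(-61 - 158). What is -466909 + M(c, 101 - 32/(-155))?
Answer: -15834435097/33945 ≈ -4.6647e+5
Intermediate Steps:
c = -323/219 (c = 323/(-219) = 323*(-1/219) = -323/219 ≈ -1.4749)
M(n, X) = 336 + X + n
-466909 + M(c, 101 - 32/(-155)) = -466909 + (336 + (101 - 32/(-155)) - 323/219) = -466909 + (336 + (101 - 32*(-1)/155) - 323/219) = -466909 + (336 + (101 - 1*(-32/155)) - 323/219) = -466909 + (336 + (101 + 32/155) - 323/219) = -466909 + (336 + 15687/155 - 323/219) = -466909 + 14790908/33945 = -15834435097/33945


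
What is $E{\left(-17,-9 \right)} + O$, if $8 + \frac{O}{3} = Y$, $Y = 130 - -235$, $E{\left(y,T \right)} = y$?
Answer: $1054$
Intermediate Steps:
$Y = 365$ ($Y = 130 + 235 = 365$)
$O = 1071$ ($O = -24 + 3 \cdot 365 = -24 + 1095 = 1071$)
$E{\left(-17,-9 \right)} + O = -17 + 1071 = 1054$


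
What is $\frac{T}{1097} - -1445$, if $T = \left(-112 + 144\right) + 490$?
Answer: $\frac{1585687}{1097} \approx 1445.5$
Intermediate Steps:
$T = 522$ ($T = 32 + 490 = 522$)
$\frac{T}{1097} - -1445 = \frac{1}{1097} \cdot 522 - -1445 = \frac{1}{1097} \cdot 522 + 1445 = \frac{522}{1097} + 1445 = \frac{1585687}{1097}$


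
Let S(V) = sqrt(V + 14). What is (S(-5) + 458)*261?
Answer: 120321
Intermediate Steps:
S(V) = sqrt(14 + V)
(S(-5) + 458)*261 = (sqrt(14 - 5) + 458)*261 = (sqrt(9) + 458)*261 = (3 + 458)*261 = 461*261 = 120321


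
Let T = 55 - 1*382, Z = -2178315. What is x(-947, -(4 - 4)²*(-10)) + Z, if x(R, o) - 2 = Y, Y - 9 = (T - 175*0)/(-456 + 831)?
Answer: -272288109/125 ≈ -2.1783e+6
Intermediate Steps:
T = -327 (T = 55 - 382 = -327)
Y = 1016/125 (Y = 9 + (-327 - 175*0)/(-456 + 831) = 9 + (-327 + 0)/375 = 9 - 327*1/375 = 9 - 109/125 = 1016/125 ≈ 8.1280)
x(R, o) = 1266/125 (x(R, o) = 2 + 1016/125 = 1266/125)
x(-947, -(4 - 4)²*(-10)) + Z = 1266/125 - 2178315 = -272288109/125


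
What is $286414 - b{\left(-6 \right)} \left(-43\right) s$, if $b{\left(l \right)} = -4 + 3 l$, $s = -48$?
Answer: $331822$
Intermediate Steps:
$286414 - b{\left(-6 \right)} \left(-43\right) s = 286414 - \left(-4 + 3 \left(-6\right)\right) \left(-43\right) \left(-48\right) = 286414 - \left(-4 - 18\right) \left(-43\right) \left(-48\right) = 286414 - \left(-22\right) \left(-43\right) \left(-48\right) = 286414 - 946 \left(-48\right) = 286414 - -45408 = 286414 + 45408 = 331822$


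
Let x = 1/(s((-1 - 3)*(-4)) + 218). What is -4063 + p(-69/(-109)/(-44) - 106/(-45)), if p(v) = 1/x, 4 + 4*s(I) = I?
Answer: -3842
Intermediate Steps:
s(I) = -1 + I/4
x = 1/221 (x = 1/((-1 + ((-1 - 3)*(-4))/4) + 218) = 1/((-1 + (-4*(-4))/4) + 218) = 1/((-1 + (1/4)*16) + 218) = 1/((-1 + 4) + 218) = 1/(3 + 218) = 1/221 ≈ 0.0045249)
p(v) = 221 (p(v) = 1/(1/221) = 221)
-4063 + p(-69/(-109)/(-44) - 106/(-45)) = -4063 + 221 = -3842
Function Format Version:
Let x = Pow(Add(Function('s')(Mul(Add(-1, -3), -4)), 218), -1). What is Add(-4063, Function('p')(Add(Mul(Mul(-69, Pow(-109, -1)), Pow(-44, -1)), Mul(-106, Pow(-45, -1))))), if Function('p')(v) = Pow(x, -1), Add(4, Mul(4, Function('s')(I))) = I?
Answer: -3842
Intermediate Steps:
Function('s')(I) = Add(-1, Mul(Rational(1, 4), I))
x = Rational(1, 221) (x = Pow(Add(Add(-1, Mul(Rational(1, 4), Mul(Add(-1, -3), -4))), 218), -1) = Pow(Add(Add(-1, Mul(Rational(1, 4), Mul(-4, -4))), 218), -1) = Pow(Add(Add(-1, Mul(Rational(1, 4), 16)), 218), -1) = Pow(Add(Add(-1, 4), 218), -1) = Pow(Add(3, 218), -1) = Pow(221, -1) = Rational(1, 221) ≈ 0.0045249)
Function('p')(v) = 221 (Function('p')(v) = Pow(Rational(1, 221), -1) = 221)
Add(-4063, Function('p')(Add(Mul(Mul(-69, Pow(-109, -1)), Pow(-44, -1)), Mul(-106, Pow(-45, -1))))) = Add(-4063, 221) = -3842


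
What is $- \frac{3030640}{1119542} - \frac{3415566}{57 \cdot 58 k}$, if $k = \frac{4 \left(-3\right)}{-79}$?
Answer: $- \frac{25183827435089}{3701205852} \approx -6804.2$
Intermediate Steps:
$k = \frac{12}{79}$ ($k = \left(-12\right) \left(- \frac{1}{79}\right) = \frac{12}{79} \approx 0.1519$)
$- \frac{3030640}{1119542} - \frac{3415566}{57 \cdot 58 k} = - \frac{3030640}{1119542} - \frac{3415566}{57 \cdot 58 \cdot \frac{12}{79}} = \left(-3030640\right) \frac{1}{1119542} - \frac{3415566}{3306 \cdot \frac{12}{79}} = - \frac{1515320}{559771} - \frac{3415566}{\frac{39672}{79}} = - \frac{1515320}{559771} - \frac{44971619}{6612} = - \frac{25183827435089}{3701205852}$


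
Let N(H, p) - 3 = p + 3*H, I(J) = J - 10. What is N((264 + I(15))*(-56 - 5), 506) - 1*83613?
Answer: -132331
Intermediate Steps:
I(J) = -10 + J
N(H, p) = 3 + p + 3*H (N(H, p) = 3 + (p + 3*H) = 3 + p + 3*H)
N((264 + I(15))*(-56 - 5), 506) - 1*83613 = (3 + 506 + 3*((264 + (-10 + 15))*(-56 - 5))) - 1*83613 = (3 + 506 + 3*((264 + 5)*(-61))) - 83613 = (3 + 506 + 3*(269*(-61))) - 83613 = (3 + 506 + 3*(-16409)) - 83613 = (3 + 506 - 49227) - 83613 = -48718 - 83613 = -132331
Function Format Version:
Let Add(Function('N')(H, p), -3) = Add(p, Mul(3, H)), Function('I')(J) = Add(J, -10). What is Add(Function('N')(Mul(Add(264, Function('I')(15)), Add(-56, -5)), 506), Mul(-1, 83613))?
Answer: -132331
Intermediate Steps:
Function('I')(J) = Add(-10, J)
Function('N')(H, p) = Add(3, p, Mul(3, H)) (Function('N')(H, p) = Add(3, Add(p, Mul(3, H))) = Add(3, p, Mul(3, H)))
Add(Function('N')(Mul(Add(264, Function('I')(15)), Add(-56, -5)), 506), Mul(-1, 83613)) = Add(Add(3, 506, Mul(3, Mul(Add(264, Add(-10, 15)), Add(-56, -5)))), Mul(-1, 83613)) = Add(Add(3, 506, Mul(3, Mul(Add(264, 5), -61))), -83613) = Add(Add(3, 506, Mul(3, Mul(269, -61))), -83613) = Add(Add(3, 506, Mul(3, -16409)), -83613) = Add(Add(3, 506, -49227), -83613) = Add(-48718, -83613) = -132331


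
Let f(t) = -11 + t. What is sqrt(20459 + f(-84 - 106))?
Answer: sqrt(20258) ≈ 142.33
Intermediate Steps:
sqrt(20459 + f(-84 - 106)) = sqrt(20459 + (-11 + (-84 - 106))) = sqrt(20459 + (-11 - 190)) = sqrt(20459 - 201) = sqrt(20258)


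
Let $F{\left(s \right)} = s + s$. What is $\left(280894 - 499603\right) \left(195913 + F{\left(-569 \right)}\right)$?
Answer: $-42599045475$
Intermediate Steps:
$F{\left(s \right)} = 2 s$
$\left(280894 - 499603\right) \left(195913 + F{\left(-569 \right)}\right) = \left(280894 - 499603\right) \left(195913 + 2 \left(-569\right)\right) = - 218709 \left(195913 - 1138\right) = \left(-218709\right) 194775 = -42599045475$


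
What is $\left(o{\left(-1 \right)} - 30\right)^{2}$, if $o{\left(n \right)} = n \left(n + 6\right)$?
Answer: $1225$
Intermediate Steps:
$o{\left(n \right)} = n \left(6 + n\right)$
$\left(o{\left(-1 \right)} - 30\right)^{2} = \left(- (6 - 1) - 30\right)^{2} = \left(\left(-1\right) 5 - 30\right)^{2} = \left(-5 - 30\right)^{2} = \left(-35\right)^{2} = 1225$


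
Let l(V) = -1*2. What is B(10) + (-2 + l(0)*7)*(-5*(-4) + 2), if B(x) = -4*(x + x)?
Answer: -432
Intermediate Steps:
l(V) = -2
B(x) = -8*x
B(10) + (-2 + l(0)*7)*(-5*(-4) + 2) = -8*10 + (-2 - 2*7)*(-5*(-4) + 2) = -80 + (-2 - 14)*(20 + 2) = -80 - 16*22 = -80 - 352 = -432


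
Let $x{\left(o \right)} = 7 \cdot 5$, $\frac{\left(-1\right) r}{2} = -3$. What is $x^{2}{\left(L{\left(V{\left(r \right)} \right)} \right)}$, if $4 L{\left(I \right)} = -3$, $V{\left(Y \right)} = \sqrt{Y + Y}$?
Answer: $1225$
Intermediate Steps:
$r = 6$ ($r = \left(-2\right) \left(-3\right) = 6$)
$V{\left(Y \right)} = \sqrt{2} \sqrt{Y}$ ($V{\left(Y \right)} = \sqrt{2 Y} = \sqrt{2} \sqrt{Y}$)
$L{\left(I \right)} = - \frac{3}{4}$ ($L{\left(I \right)} = \frac{1}{4} \left(-3\right) = - \frac{3}{4}$)
$x{\left(o \right)} = 35$
$x^{2}{\left(L{\left(V{\left(r \right)} \right)} \right)} = 35^{2} = 1225$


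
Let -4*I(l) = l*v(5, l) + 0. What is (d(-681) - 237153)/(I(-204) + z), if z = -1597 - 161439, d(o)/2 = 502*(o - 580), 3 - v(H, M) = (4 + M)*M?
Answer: 1503197/2243683 ≈ 0.66997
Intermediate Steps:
v(H, M) = 3 - M*(4 + M) (v(H, M) = 3 - (4 + M)*M = 3 - M*(4 + M))
d(o) = -582320 + 1004*o (d(o) = 2*(502*(o - 580)) = 2*(502*(-580 + o)) = 2*(-291160 + 502*o) = -582320 + 1004*o)
I(l) = -l*(3 - l² - 4*l)/4 (I(l) = -(l*(3 - l² - 4*l) + 0)/4 = -l*(3 - l² - 4*l)/4)
z = -163036
(d(-681) - 237153)/(I(-204) + z) = ((-582320 + 1004*(-681)) - 237153)/((¼)*(-204)*(-3 + (-204)² + 4*(-204)) - 163036) = ((-582320 - 683724) - 237153)/((¼)*(-204)*(-3 + 41616 - 816) - 163036) = (-1266044 - 237153)/((¼)*(-204)*40797 - 163036) = -1503197/(-2080647 - 163036) = -1503197/(-2243683) = -1503197*(-1/2243683) = 1503197/2243683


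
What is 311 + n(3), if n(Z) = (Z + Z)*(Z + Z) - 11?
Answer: 336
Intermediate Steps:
n(Z) = -11 + 4*Z**2 (n(Z) = (2*Z)*(2*Z) - 11 = 4*Z**2 - 11 = -11 + 4*Z**2)
311 + n(3) = 311 + (-11 + 4*3**2) = 311 + (-11 + 4*9) = 311 + (-11 + 36) = 311 + 25 = 336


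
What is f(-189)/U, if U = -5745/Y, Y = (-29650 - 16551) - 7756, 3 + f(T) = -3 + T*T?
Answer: 128471617/383 ≈ 3.3544e+5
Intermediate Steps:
f(T) = -6 + T² (f(T) = -3 + (-3 + T*T) = -3 + (-3 + T²) = -6 + T²)
Y = -53957 (Y = -46201 - 7756 = -53957)
U = 5745/53957 (U = -5745/(-53957) = -5745*(-1/53957) = 5745/53957 ≈ 0.10647)
f(-189)/U = (-6 + (-189)²)/(5745/53957) = (-6 + 35721)*(53957/5745) = 35715*(53957/5745) = 128471617/383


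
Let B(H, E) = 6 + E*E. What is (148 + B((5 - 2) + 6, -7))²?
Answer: 41209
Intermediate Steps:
B(H, E) = 6 + E²
(148 + B((5 - 2) + 6, -7))² = (148 + (6 + (-7)²))² = (148 + (6 + 49))² = (148 + 55)² = 203² = 41209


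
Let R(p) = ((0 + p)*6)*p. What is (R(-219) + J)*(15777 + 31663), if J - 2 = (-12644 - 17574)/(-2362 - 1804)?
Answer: 28437236866320/2083 ≈ 1.3652e+10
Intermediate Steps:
J = 19275/2083 (J = 2 + (-12644 - 17574)/(-2362 - 1804) = 2 - 30218/(-4166) = 2 - 30218*(-1/4166) = 2 + 15109/2083 = 19275/2083 ≈ 9.2535)
R(p) = 6*p² (R(p) = (p*6)*p = (6*p)*p = 6*p²)
(R(-219) + J)*(15777 + 31663) = (6*(-219)² + 19275/2083)*(15777 + 31663) = (6*47961 + 19275/2083)*47440 = (287766 + 19275/2083)*47440 = (599435853/2083)*47440 = 28437236866320/2083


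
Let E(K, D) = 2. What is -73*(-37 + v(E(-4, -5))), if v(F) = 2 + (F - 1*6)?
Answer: 2847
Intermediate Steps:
v(F) = -4 + F (v(F) = 2 + (F - 6) = 2 + (-6 + F) = -4 + F)
-73*(-37 + v(E(-4, -5))) = -73*(-37 + (-4 + 2)) = -73*(-37 - 2) = -73*(-39) = 2847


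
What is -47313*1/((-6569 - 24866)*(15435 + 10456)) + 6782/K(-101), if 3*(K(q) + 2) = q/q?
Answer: -3311855036769/813883585 ≈ -4069.2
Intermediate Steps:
K(q) = -5/3 (K(q) = -2 + (q/q)/3 = -2 + (⅓)*1 = -2 + ⅓ = -5/3)
-47313*1/((-6569 - 24866)*(15435 + 10456)) + 6782/K(-101) = -47313*1/((-6569 - 24866)*(15435 + 10456)) + 6782/(-5/3) = -47313/((-31435*25891)) + 6782*(-⅗) = -47313/(-813883585) - 20346/5 = -47313*(-1/813883585) - 20346/5 = 47313/813883585 - 20346/5 = -3311855036769/813883585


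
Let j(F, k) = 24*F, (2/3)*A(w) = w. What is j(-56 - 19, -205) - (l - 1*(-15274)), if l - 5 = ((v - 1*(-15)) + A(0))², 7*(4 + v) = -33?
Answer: -838807/49 ≈ -17119.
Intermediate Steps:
v = -61/7 (v = -4 + (⅐)*(-33) = -4 - 33/7 = -61/7 ≈ -8.7143)
A(w) = 3*w/2
l = 2181/49 (l = 5 + ((-61/7 - 1*(-15)) + (3/2)*0)² = 5 + ((-61/7 + 15) + 0)² = 5 + (44/7 + 0)² = 5 + (44/7)² = 5 + 1936/49 = 2181/49 ≈ 44.510)
j(-56 - 19, -205) - (l - 1*(-15274)) = 24*(-56 - 19) - (2181/49 - 1*(-15274)) = 24*(-75) - (2181/49 + 15274) = -1800 - 1*750607/49 = -1800 - 750607/49 = -838807/49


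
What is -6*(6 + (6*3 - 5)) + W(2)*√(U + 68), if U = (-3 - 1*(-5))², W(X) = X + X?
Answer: -114 + 24*√2 ≈ -80.059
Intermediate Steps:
W(X) = 2*X
U = 4 (U = (-3 + 5)² = 2² = 4)
-6*(6 + (6*3 - 5)) + W(2)*√(U + 68) = -6*(6 + (6*3 - 5)) + (2*2)*√(4 + 68) = -6*(6 + (18 - 5)) + 4*√72 = -6*(6 + 13) + 4*(6*√2) = -6*19 + 24*√2 = -114 + 24*√2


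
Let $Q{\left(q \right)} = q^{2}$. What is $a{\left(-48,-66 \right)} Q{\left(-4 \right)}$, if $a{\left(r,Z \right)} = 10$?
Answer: $160$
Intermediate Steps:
$a{\left(-48,-66 \right)} Q{\left(-4 \right)} = 10 \left(-4\right)^{2} = 10 \cdot 16 = 160$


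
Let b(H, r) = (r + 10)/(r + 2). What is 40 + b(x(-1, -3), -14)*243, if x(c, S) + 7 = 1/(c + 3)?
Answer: 121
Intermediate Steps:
x(c, S) = -7 + 1/(3 + c) (x(c, S) = -7 + 1/(c + 3) = -7 + 1/(3 + c))
b(H, r) = (10 + r)/(2 + r)
40 + b(x(-1, -3), -14)*243 = 40 + ((10 - 14)/(2 - 14))*243 = 40 + (-4/(-12))*243 = 40 - 1/12*(-4)*243 = 40 + (⅓)*243 = 40 + 81 = 121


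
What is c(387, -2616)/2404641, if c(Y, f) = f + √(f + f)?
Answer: -872/801547 + 4*I*√327/2404641 ≈ -0.0010879 + 3.008e-5*I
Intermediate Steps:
c(Y, f) = f + √2*√f (c(Y, f) = f + √(2*f) = f + √2*√f)
c(387, -2616)/2404641 = (-2616 + √2*√(-2616))/2404641 = (-2616 + √2*(2*I*√654))*(1/2404641) = (-2616 + 4*I*√327)*(1/2404641) = -872/801547 + 4*I*√327/2404641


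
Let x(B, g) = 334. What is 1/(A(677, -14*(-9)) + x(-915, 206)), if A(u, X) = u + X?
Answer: 1/1137 ≈ 0.00087951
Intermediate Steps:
A(u, X) = X + u
1/(A(677, -14*(-9)) + x(-915, 206)) = 1/((-14*(-9) + 677) + 334) = 1/((126 + 677) + 334) = 1/(803 + 334) = 1/1137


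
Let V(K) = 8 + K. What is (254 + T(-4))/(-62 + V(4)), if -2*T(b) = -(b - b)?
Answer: -127/25 ≈ -5.0800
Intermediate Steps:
T(b) = 0 (T(b) = -(-1)*(b - b)/2 = -(-1)*0/2 = -1/2*0 = 0)
(254 + T(-4))/(-62 + V(4)) = (254 + 0)/(-62 + (8 + 4)) = 254/(-62 + 12) = 254/(-50) = 254*(-1/50) = -127/25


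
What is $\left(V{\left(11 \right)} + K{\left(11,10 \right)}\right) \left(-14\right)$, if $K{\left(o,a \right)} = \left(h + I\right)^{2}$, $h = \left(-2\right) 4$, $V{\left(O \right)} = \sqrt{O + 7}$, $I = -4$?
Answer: $-2016 - 42 \sqrt{2} \approx -2075.4$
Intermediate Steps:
$V{\left(O \right)} = \sqrt{7 + O}$
$h = -8$
$K{\left(o,a \right)} = 144$ ($K{\left(o,a \right)} = \left(-8 - 4\right)^{2} = \left(-12\right)^{2} = 144$)
$\left(V{\left(11 \right)} + K{\left(11,10 \right)}\right) \left(-14\right) = \left(\sqrt{7 + 11} + 144\right) \left(-14\right) = \left(\sqrt{18} + 144\right) \left(-14\right) = \left(3 \sqrt{2} + 144\right) \left(-14\right) = \left(144 + 3 \sqrt{2}\right) \left(-14\right) = -2016 - 42 \sqrt{2}$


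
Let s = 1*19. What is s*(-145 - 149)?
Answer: -5586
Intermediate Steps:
s = 19
s*(-145 - 149) = 19*(-145 - 149) = 19*(-294) = -5586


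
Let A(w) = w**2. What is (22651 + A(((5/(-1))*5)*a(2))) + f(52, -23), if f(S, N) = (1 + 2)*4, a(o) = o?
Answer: 25163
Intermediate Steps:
f(S, N) = 12 (f(S, N) = 3*4 = 12)
(22651 + A(((5/(-1))*5)*a(2))) + f(52, -23) = (22651 + (((5/(-1))*5)*2)**2) + 12 = (22651 + (((5*(-1))*5)*2)**2) + 12 = (22651 + (-5*5*2)**2) + 12 = (22651 + (-25*2)**2) + 12 = (22651 + (-50)**2) + 12 = (22651 + 2500) + 12 = 25151 + 12 = 25163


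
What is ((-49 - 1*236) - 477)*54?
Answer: -41148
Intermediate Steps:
((-49 - 1*236) - 477)*54 = ((-49 - 236) - 477)*54 = (-285 - 477)*54 = -762*54 = -41148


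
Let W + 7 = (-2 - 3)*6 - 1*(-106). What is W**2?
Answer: 4761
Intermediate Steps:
W = 69 (W = -7 + ((-2 - 3)*6 - 1*(-106)) = -7 + (-5*6 + 106) = -7 + (-30 + 106) = -7 + 76 = 69)
W**2 = 69**2 = 4761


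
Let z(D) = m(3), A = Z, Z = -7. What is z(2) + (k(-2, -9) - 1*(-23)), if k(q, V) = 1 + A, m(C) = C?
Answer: 20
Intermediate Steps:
A = -7
z(D) = 3
k(q, V) = -6 (k(q, V) = 1 - 7 = -6)
z(2) + (k(-2, -9) - 1*(-23)) = 3 + (-6 - 1*(-23)) = 3 + (-6 + 23) = 3 + 17 = 20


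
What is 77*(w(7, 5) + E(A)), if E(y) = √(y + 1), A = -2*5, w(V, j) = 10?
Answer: 770 + 231*I ≈ 770.0 + 231.0*I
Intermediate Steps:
A = -10
E(y) = √(1 + y)
77*(w(7, 5) + E(A)) = 77*(10 + √(1 - 10)) = 77*(10 + √(-9)) = 77*(10 + 3*I) = 770 + 231*I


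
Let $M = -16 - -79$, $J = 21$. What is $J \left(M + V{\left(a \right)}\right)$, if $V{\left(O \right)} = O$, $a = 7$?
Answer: $1470$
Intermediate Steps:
$M = 63$ ($M = -16 + 79 = 63$)
$J \left(M + V{\left(a \right)}\right) = 21 \left(63 + 7\right) = 21 \cdot 70 = 1470$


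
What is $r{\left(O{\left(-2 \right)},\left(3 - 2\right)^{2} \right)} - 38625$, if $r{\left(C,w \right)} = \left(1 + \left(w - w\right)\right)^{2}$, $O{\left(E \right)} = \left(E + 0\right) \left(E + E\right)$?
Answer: $-38624$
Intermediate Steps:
$O{\left(E \right)} = 2 E^{2}$ ($O{\left(E \right)} = E 2 E = 2 E^{2}$)
$r{\left(C,w \right)} = 1$ ($r{\left(C,w \right)} = \left(1 + 0\right)^{2} = 1^{2} = 1$)
$r{\left(O{\left(-2 \right)},\left(3 - 2\right)^{2} \right)} - 38625 = 1 - 38625 = -38624$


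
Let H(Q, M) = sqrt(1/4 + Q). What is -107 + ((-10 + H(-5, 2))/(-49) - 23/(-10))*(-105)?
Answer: -5179/14 + 15*I*sqrt(19)/14 ≈ -369.93 + 4.6702*I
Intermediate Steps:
H(Q, M) = sqrt(1/4 + Q)
-107 + ((-10 + H(-5, 2))/(-49) - 23/(-10))*(-105) = -107 + ((-10 + sqrt(1 + 4*(-5))/2)/(-49) - 23/(-10))*(-105) = -107 + ((-10 + sqrt(1 - 20)/2)*(-1/49) - 23*(-1/10))*(-105) = -107 + ((-10 + sqrt(-19)/2)*(-1/49) + 23/10)*(-105) = -107 + ((-10 + (I*sqrt(19))/2)*(-1/49) + 23/10)*(-105) = -107 + ((-10 + I*sqrt(19)/2)*(-1/49) + 23/10)*(-105) = -107 + ((10/49 - I*sqrt(19)/98) + 23/10)*(-105) = -107 + (1227/490 - I*sqrt(19)/98)*(-105) = -107 + (-3681/14 + 15*I*sqrt(19)/14) = -5179/14 + 15*I*sqrt(19)/14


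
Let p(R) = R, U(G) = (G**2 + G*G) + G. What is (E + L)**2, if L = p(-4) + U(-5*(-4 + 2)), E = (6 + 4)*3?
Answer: 55696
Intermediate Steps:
U(G) = G + 2*G**2 (U(G) = (G**2 + G**2) + G = 2*G**2 + G = G + 2*G**2)
E = 30 (E = 10*3 = 30)
L = 206 (L = -4 + (-5*(-4 + 2))*(1 + 2*(-5*(-4 + 2))) = -4 + (-5*(-2))*(1 + 2*(-5*(-2))) = -4 + 10*(1 + 2*10) = -4 + 10*(1 + 20) = -4 + 10*21 = -4 + 210 = 206)
(E + L)**2 = (30 + 206)**2 = 236**2 = 55696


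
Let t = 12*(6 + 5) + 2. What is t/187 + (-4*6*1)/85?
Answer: 406/935 ≈ 0.43422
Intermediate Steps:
t = 134 (t = 12*11 + 2 = 132 + 2 = 134)
t/187 + (-4*6*1)/85 = 134/187 + (-4*6*1)/85 = 134*(1/187) - 24*1*(1/85) = 134/187 - 24*1/85 = 134/187 - 24/85 = 406/935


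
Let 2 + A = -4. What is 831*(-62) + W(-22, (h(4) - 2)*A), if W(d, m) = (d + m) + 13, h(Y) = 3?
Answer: -51537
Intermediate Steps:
A = -6 (A = -2 - 4 = -6)
W(d, m) = 13 + d + m
831*(-62) + W(-22, (h(4) - 2)*A) = 831*(-62) + (13 - 22 + (3 - 2)*(-6)) = -51522 + (13 - 22 + 1*(-6)) = -51522 + (13 - 22 - 6) = -51522 - 15 = -51537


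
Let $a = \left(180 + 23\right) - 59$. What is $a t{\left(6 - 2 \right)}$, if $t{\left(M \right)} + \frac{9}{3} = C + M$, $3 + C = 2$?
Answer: $0$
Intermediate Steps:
$C = -1$ ($C = -3 + 2 = -1$)
$a = 144$ ($a = 203 - 59 = 144$)
$t{\left(M \right)} = -4 + M$ ($t{\left(M \right)} = -3 + \left(-1 + M\right) = -4 + M$)
$a t{\left(6 - 2 \right)} = 144 \left(-4 + \left(6 - 2\right)\right) = 144 \left(-4 + 4\right) = 144 \cdot 0 = 0$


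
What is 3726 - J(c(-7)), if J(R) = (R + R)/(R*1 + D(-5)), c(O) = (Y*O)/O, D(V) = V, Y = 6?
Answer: 3714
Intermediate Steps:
c(O) = 6 (c(O) = (6*O)/O = 6)
J(R) = 2*R/(-5 + R) (J(R) = (R + R)/(R*1 - 5) = (2*R)/(R - 5) = (2*R)/(-5 + R) = 2*R/(-5 + R))
3726 - J(c(-7)) = 3726 - 2*6/(-5 + 6) = 3726 - 2*6/1 = 3726 - 2*6 = 3726 - 1*12 = 3726 - 12 = 3714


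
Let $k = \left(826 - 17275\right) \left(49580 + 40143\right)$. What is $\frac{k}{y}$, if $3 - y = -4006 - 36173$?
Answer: $- \frac{491951209}{13394} \approx -36729.0$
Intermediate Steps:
$k = -1475853627$ ($k = \left(-16449\right) 89723 = -1475853627$)
$y = 40182$ ($y = 3 - \left(-4006 - 36173\right) = 3 - -40179 = 3 + 40179 = 40182$)
$\frac{k}{y} = - \frac{1475853627}{40182} = \left(-1475853627\right) \frac{1}{40182} = - \frac{491951209}{13394}$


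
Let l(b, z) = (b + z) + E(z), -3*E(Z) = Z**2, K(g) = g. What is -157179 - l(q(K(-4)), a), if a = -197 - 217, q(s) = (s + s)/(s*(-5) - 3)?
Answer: -1693753/17 ≈ -99633.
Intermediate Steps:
q(s) = 2*s/(-3 - 5*s) (q(s) = (2*s)/(-5*s - 3) = (2*s)/(-3 - 5*s) = 2*s/(-3 - 5*s))
E(Z) = -Z**2/3
a = -414
l(b, z) = b + z - z**2/3 (l(b, z) = (b + z) - z**2/3 = b + z - z**2/3)
-157179 - l(q(K(-4)), a) = -157179 - (-2*(-4)/(3 + 5*(-4)) - 414 - 1/3*(-414)**2) = -157179 - (-2*(-4)/(3 - 20) - 414 - 1/3*171396) = -157179 - (-2*(-4)/(-17) - 414 - 57132) = -157179 - (-2*(-4)*(-1/17) - 414 - 57132) = -157179 - (-8/17 - 414 - 57132) = -157179 - 1*(-978290/17) = -157179 + 978290/17 = -1693753/17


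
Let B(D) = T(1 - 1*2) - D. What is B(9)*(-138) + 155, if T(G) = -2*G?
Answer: 1121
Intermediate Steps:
B(D) = 2 - D (B(D) = -2*(1 - 1*2) - D = -2*(1 - 2) - D = -2*(-1) - D = 2 - D)
B(9)*(-138) + 155 = (2 - 1*9)*(-138) + 155 = (2 - 9)*(-138) + 155 = -7*(-138) + 155 = 966 + 155 = 1121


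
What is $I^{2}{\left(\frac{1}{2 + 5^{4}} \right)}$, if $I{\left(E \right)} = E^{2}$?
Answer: $\frac{1}{154550410641} \approx 6.4704 \cdot 10^{-12}$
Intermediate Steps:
$I^{2}{\left(\frac{1}{2 + 5^{4}} \right)} = \left(\left(\frac{1}{2 + 5^{4}}\right)^{2}\right)^{2} = \left(\left(\frac{1}{2 + 625}\right)^{2}\right)^{2} = \left(\left(\frac{1}{627}\right)^{2}\right)^{2} = \left(\frac{1}{393129}\right)^{2} = \frac{1}{154550410641}$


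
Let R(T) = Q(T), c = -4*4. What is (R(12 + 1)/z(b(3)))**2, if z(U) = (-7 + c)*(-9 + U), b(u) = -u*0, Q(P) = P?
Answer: 169/42849 ≈ 0.0039441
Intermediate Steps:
c = -16
b(u) = 0
z(U) = 207 - 23*U (z(U) = (-7 - 16)*(-9 + U) = -23*(-9 + U) = 207 - 23*U)
R(T) = T
(R(12 + 1)/z(b(3)))**2 = ((12 + 1)/(207 - 23*0))**2 = (13/(207 + 0))**2 = (13/207)**2 = 169/42849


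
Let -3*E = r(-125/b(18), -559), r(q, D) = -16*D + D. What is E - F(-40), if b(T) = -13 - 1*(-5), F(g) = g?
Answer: -2755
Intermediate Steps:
b(T) = -8 (b(T) = -13 + 5 = -8)
r(q, D) = -15*D
E = -2795 (E = -(-5)*(-559) = -1/3*8385 = -2795)
E - F(-40) = -2795 - 1*(-40) = -2795 + 40 = -2755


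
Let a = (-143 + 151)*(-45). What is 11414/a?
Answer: -5707/180 ≈ -31.706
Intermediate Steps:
a = -360 (a = 8*(-45) = -360)
11414/a = 11414/(-360) = 11414*(-1/360) = -5707/180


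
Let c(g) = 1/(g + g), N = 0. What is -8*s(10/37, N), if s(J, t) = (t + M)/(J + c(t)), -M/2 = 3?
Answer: 0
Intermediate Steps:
M = -6 (M = -2*3 = -6)
c(g) = 1/(2*g)
s(J, t) = (-6 + t)/(J + 1/(2*t)) (s(J, t) = (t - 6)/(J + 1/(2*t)) = (-6 + t)/(J + 1/(2*t)))
-8*s(10/37, N) = -16*0*(-6 + 0)/(1 + 2*(10/37)*0) = -16*0*(-6)/(1 + 2*(10*(1/37))*0) = -16*0*(-6)/(1 + 2*(10/37)*0) = -16*0*(-6)/(1 + 0) = -16*0*(-6)/1 = -16*0*(-6) = -8*0 = 0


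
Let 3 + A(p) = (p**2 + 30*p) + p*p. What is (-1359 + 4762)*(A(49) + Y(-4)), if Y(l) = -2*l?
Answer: 21360631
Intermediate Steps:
A(p) = -3 + 2*p**2 + 30*p (A(p) = -3 + ((p**2 + 30*p) + p*p) = -3 + ((p**2 + 30*p) + p**2) = -3 + (2*p**2 + 30*p) = -3 + 2*p**2 + 30*p)
(-1359 + 4762)*(A(49) + Y(-4)) = (-1359 + 4762)*((-3 + 2*49**2 + 30*49) - 2*(-4)) = 3403*((-3 + 2*2401 + 1470) + 8) = 3403*((-3 + 4802 + 1470) + 8) = 3403*(6269 + 8) = 3403*6277 = 21360631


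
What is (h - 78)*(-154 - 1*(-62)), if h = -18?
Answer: 8832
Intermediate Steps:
(h - 78)*(-154 - 1*(-62)) = (-18 - 78)*(-154 - 1*(-62)) = -96*(-154 + 62) = -96*(-92) = 8832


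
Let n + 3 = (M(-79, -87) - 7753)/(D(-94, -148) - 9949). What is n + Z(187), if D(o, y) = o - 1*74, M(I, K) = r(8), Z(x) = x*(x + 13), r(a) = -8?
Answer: 378353210/10117 ≈ 37398.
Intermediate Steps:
Z(x) = x*(13 + x)
M(I, K) = -8
D(o, y) = -74 + o (D(o, y) = o - 74 = -74 + o)
n = -22590/10117 (n = -3 + (-8 - 7753)/((-74 - 94) - 9949) = -3 - 7761/(-168 - 9949) = -3 - 7761/(-10117) = -3 - 7761*(-1/10117) = -3 + 7761/10117 = -22590/10117 ≈ -2.2329)
n + Z(187) = -22590/10117 + 187*(13 + 187) = -22590/10117 + 187*200 = -22590/10117 + 37400 = 378353210/10117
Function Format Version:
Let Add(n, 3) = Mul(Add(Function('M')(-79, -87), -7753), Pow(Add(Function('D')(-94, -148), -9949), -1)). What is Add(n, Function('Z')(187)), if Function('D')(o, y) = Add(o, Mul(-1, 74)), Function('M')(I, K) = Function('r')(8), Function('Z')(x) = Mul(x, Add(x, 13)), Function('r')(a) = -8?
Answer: Rational(378353210, 10117) ≈ 37398.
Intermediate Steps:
Function('Z')(x) = Mul(x, Add(13, x))
Function('M')(I, K) = -8
Function('D')(o, y) = Add(-74, o) (Function('D')(o, y) = Add(o, -74) = Add(-74, o))
n = Rational(-22590, 10117) (n = Add(-3, Mul(Add(-8, -7753), Pow(Add(Add(-74, -94), -9949), -1))) = Add(-3, Mul(-7761, Pow(Add(-168, -9949), -1))) = Add(-3, Mul(-7761, Pow(-10117, -1))) = Add(-3, Mul(-7761, Rational(-1, 10117))) = Add(-3, Rational(7761, 10117)) = Rational(-22590, 10117) ≈ -2.2329)
Add(n, Function('Z')(187)) = Add(Rational(-22590, 10117), Mul(187, Add(13, 187))) = Add(Rational(-22590, 10117), Mul(187, 200)) = Add(Rational(-22590, 10117), 37400) = Rational(378353210, 10117)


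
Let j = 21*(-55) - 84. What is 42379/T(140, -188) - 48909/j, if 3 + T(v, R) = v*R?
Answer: 58805906/1553057 ≈ 37.865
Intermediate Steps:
T(v, R) = -3 + R*v (T(v, R) = -3 + v*R = -3 + R*v)
j = -1239 (j = -1155 - 84 = -1239)
42379/T(140, -188) - 48909/j = 42379/(-3 - 188*140) - 48909/(-1239) = 42379/(-3 - 26320) - 48909*(-1/1239) = 42379/(-26323) + 2329/59 = 42379*(-1/26323) + 2329/59 = -42379/26323 + 2329/59 = 58805906/1553057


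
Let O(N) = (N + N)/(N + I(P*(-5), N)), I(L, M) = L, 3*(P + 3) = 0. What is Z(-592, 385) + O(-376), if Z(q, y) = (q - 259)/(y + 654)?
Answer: 474117/375079 ≈ 1.2640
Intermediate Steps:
P = -3 (P = -3 + (1/3)*0 = -3 + 0 = -3)
Z(q, y) = (-259 + q)/(654 + y)
O(N) = 2*N/(15 + N) (O(N) = (N + N)/(N - 3*(-5)) = (2*N)/(N + 15) = (2*N)/(15 + N) = 2*N/(15 + N))
Z(-592, 385) + O(-376) = (-259 - 592)/(654 + 385) + 2*(-376)/(15 - 376) = -851/1039 + 2*(-376)/(-361) = (1/1039)*(-851) + 2*(-376)*(-1/361) = -851/1039 + 752/361 = 474117/375079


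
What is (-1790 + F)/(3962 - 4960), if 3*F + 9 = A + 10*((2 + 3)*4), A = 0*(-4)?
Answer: 5179/2994 ≈ 1.7298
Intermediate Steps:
A = 0
F = 191/3 (F = -3 + (0 + 10*((2 + 3)*4))/3 = -3 + (0 + 10*(5*4))/3 = -3 + (0 + 10*20)/3 = -3 + (0 + 200)/3 = -3 + (⅓)*200 = -3 + 200/3 = 191/3 ≈ 63.667)
(-1790 + F)/(3962 - 4960) = (-1790 + 191/3)/(3962 - 4960) = -5179/3/(-998) = -5179/3*(-1/998) = 5179/2994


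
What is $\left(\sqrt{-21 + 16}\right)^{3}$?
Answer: $- 5 i \sqrt{5} \approx - 11.18 i$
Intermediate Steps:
$\left(\sqrt{-21 + 16}\right)^{3} = \left(\sqrt{-5}\right)^{3} = \left(i \sqrt{5}\right)^{3} = - 5 i \sqrt{5}$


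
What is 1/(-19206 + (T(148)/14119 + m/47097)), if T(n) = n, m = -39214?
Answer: -664962543/12771817292968 ≈ -5.2065e-5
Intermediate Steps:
1/(-19206 + (T(148)/14119 + m/47097)) = 1/(-19206 + (148/14119 - 39214/47097)) = 1/(-19206 - 546692110/664962543) = 1/(-12771817292968/664962543) = -664962543/12771817292968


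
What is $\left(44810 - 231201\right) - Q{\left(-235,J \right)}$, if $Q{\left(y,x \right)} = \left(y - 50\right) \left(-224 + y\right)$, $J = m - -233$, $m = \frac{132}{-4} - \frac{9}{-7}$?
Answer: $-317206$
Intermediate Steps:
$m = - \frac{222}{7}$ ($m = 132 \left(- \frac{1}{4}\right) - - \frac{9}{7} = -33 + \frac{9}{7} = - \frac{222}{7} \approx -31.714$)
$J = \frac{1409}{7}$ ($J = - \frac{222}{7} - -233 = - \frac{222}{7} + 233 = \frac{1409}{7} \approx 201.29$)
$Q{\left(y,x \right)} = \left(-224 + y\right) \left(-50 + y\right)$ ($Q{\left(y,x \right)} = \left(-50 + y\right) \left(-224 + y\right) = \left(-224 + y\right) \left(-50 + y\right)$)
$\left(44810 - 231201\right) - Q{\left(-235,J \right)} = \left(44810 - 231201\right) - \left(11200 + \left(-235\right)^{2} - -64390\right) = -186391 - \left(11200 + 55225 + 64390\right) = -186391 - 130815 = -317206$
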